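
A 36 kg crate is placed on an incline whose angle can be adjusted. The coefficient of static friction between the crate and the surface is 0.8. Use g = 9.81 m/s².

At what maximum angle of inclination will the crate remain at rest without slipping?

θ_max ≈ 38.7°

At the slip threshold, m g sin θ = μ_s · m g cos θ, so tan θ = μ_s.
θ_max = arctan(0.8) = 38.7°.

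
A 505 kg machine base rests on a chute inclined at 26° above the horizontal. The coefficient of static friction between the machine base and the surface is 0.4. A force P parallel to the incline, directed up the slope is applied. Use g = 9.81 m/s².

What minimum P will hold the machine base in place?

P_min ≈ 391 N

The machine base tends to slide down (tan θ > μ_s), so at the point of impending slip friction acts up-slope at its limit: f = μ_s N.
P is parallel to the surface, so N = m g cos θ = 4450 N.
Along the incline: P + μ_s N = m g sin θ, so P = 2170 − 0.4×4450 = 391 N.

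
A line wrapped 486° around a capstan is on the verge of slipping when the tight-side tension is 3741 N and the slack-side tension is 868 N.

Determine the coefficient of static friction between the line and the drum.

T₂/T₁ = e^{μβ} → μ = ln(T₂/T₁)/β.
β = 486° = 8.482 rad.
μ = ln(3741/868)/8.482 = ln(4.31)/8.482 = 0.172.

μ ≈ 0.172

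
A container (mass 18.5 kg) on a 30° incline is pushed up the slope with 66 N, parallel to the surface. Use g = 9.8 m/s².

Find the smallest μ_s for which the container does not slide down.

N = m g cos θ = 157 N.
Friction must make up the shortfall along the incline: f = m g sin θ − P = 90.65 − 66 = 24.65 N.
At the threshold f = μ_s N, so μ_s,min = 24.65/157 = 0.157.

μ_s,min ≈ 0.157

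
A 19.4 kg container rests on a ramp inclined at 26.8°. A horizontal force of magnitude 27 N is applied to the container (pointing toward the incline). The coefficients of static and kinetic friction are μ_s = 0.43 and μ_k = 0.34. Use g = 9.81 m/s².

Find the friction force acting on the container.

The horizontal push has a component P sin θ into the surface, so N = m g cos θ + P sin θ = 169.9 + 12.17 = 182 N.
Along the incline, the net driving force (taking up-slope positive) is P cos θ − m g sin θ = 24.1 − 85.81 = -61.71 N, so equilibrium requires friction f = 61.71 N (up-slope).
Maximum static friction: μ_s N = 0.43 × 182 = 78.28 N.
|f_req| = 61.71 ≤ 78.28 N → the container is in equilibrium; friction equals the required value.

f ≈ 61.7 N (up the incline)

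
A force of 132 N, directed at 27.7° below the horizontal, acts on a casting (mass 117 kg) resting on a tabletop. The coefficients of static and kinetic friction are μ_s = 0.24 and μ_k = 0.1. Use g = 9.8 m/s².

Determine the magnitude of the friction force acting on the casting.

The vertical component of P adds to the normal force: N = m g + P sin α = 1147 + 61.36 = 1208 N.
The horizontal driving force is P cos α = 116.9 N, so equilibrium needs friction f = 116.9 N.
μ_s N = 0.24 × 1208 = 289.9 N.
116.9 ≤ 289.9 N → static; friction equals the required 117 N.

f ≈ 117 N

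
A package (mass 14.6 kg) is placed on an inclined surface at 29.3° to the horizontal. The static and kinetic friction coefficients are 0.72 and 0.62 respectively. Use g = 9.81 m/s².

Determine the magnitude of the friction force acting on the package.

Normal force: N = m g cos θ = 14.6 × 9.81 × cos 29.3° = 124.9 N.
Along the slope the weight component is m g sin θ = 70.09 N; friction must supply exactly this, acting up-slope.
Static friction can supply at most μ_s N = 89.93 N.
Since |70.09| ≤ 89.93 N, static friction is sufficient; f equals the required value, not μ_s N.

f ≈ 70.1 N (up the incline)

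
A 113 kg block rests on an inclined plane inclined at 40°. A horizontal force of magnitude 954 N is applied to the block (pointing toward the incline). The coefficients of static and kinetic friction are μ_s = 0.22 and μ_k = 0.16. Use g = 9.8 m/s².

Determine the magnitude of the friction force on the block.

Normal direction: N = m g cos θ + P sin θ = 1462 N.
Parallel to the incline: P cos θ − m g sin θ = 730.8 − 711.8 = 18.98 N; the friction needed to balance this is 18.98 N acting down the slope.
Maximum static friction: μ_s N = 0.22 × 1462 = 321.5 N.
Since 18.98 N is within the 321.5 N limit, the block stays put and friction is exactly 19 N.

f ≈ 19 N (down the incline)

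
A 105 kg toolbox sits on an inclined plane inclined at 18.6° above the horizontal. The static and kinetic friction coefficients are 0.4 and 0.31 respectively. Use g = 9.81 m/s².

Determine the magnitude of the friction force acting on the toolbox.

The normal reaction is N = m g cos θ = 976.2 N.
Along the slope the weight component is m g sin θ = 328.5 N; friction must supply exactly this, acting up-slope.
Maximum static friction available: μ_s N = 0.4 × 976.2 = 390.5 N.
Since |328.5| ≤ 390.5 N, the toolbox remains in static equilibrium and friction takes exactly the required value.

f ≈ 329 N (up the incline)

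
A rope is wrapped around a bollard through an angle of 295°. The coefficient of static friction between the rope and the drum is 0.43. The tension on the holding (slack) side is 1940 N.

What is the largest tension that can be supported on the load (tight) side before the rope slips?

T_max ≈ 17800 N

At impending slip the capstan equation gives T₂/T₁ = e^{μβ} with β in radians.
β = 295° × π/180 = 5.149 rad.
e^{μβ} = e^{0.43×5.149} = 9.152.
T₂ = T₁ · e^{μβ} = 1940 × 9.152 = 17800 N.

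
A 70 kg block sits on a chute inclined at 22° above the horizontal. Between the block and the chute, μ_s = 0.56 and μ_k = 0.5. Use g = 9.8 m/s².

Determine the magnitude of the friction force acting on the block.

Normal force: N = m g cos θ = 70 × 9.8 × cos 22° = 636 N.
For equilibrium along the incline, friction must balance the weight component: f = m g sin θ = 257 N up the slope.
Static friction can supply at most μ_s N = 356.2 N.
Since |257| ≤ 356.2 N, static friction is sufficient; f equals the required value, not μ_s N.

f ≈ 257 N (up the incline)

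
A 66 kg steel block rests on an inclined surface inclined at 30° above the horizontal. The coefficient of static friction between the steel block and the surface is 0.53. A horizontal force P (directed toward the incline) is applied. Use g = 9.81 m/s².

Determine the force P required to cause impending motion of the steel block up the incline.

P ≈ 1030 N

At impending motion up the slope, friction acts down-slope at its limit: f = μ_s N.
Perpendicular to the incline: N = m g cos θ + P sin θ.
Along the incline: P cos θ = m g sin θ + μ_s N = m g sin θ + μ_s (m g cos θ + P sin θ).
Solving, P (cos θ − μ_s sin θ) = m g (sin θ + μ_s cos θ), so P = 66×9.81×(sin 30° + 0.53 cos 30°)/(cos 30° − 0.53 sin 30°) = 647×0.959/0.601 = 1030 N.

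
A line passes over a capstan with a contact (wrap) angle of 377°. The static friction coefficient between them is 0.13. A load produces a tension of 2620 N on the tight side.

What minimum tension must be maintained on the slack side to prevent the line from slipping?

Capstan equation at impending slip: T_tight/T_slack = e^{μβ}.
β = 377° = 6.58 rad; e^{μβ} = e^{0.13×6.58} = 2.352.
T_slack = T_tight / e^{μβ} = 2620 / 2.352 = 1110 N.

T_min ≈ 1110 N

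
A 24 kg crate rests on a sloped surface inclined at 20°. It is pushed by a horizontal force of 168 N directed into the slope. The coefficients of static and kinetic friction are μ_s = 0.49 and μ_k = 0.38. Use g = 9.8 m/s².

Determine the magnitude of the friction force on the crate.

f ≈ 77.4 N (down the incline)

Resolve perpendicular to the incline: N = m g cos θ + P sin θ = 24×9.8×cos 20° + 168×sin 20° = 278.5 N.
Parallel to the incline: P cos θ − m g sin θ = 157.9 − 80.44 = 77.43 N; the friction needed to balance this is 77.43 N acting down the slope.
Maximum static friction: μ_s N = 0.49 × 278.5 = 136.5 N.
|f_req| = 77.43 ≤ 136.5 N → the crate is in equilibrium; friction equals the required value.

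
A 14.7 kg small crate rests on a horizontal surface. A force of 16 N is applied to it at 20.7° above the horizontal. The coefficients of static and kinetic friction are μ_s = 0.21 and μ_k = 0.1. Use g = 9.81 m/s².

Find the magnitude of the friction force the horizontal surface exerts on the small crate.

Vertical equilibrium gives N = m g − P sin α = 138.6 N.
The horizontal driving force is P cos α = 14.97 N, so equilibrium needs friction f = 14.97 N.
The static-friction limit is μ_s N = 29.1 N.
Since 14.97 N does not exceed the limit, the small crate stays at rest and f = 15 N.

f ≈ 15 N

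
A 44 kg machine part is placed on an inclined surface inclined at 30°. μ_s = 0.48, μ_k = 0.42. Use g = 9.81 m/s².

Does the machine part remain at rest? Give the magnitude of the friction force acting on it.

N = m g cos θ = 374 N.
Down-slope weight component: m g sin θ = 216 N.
μ_s N = 179 N.
216 > 179 N, so it slides; kinetic friction f = μ_k N = 0.42×374 = 157 N.

f ≈ 157 N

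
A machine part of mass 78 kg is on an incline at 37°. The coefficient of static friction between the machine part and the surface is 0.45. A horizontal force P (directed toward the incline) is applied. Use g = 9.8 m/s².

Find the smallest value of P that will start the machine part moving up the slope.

P ≈ 1390 N

At impending motion up the slope, friction acts down-slope at its limit: f = μ_s N.
Perpendicular to the incline: N = m g cos θ + P sin θ.
Along the incline: P cos θ = m g sin θ + μ_s N = m g sin θ + μ_s (m g cos θ + P sin θ).
Solving, P (cos θ − μ_s sin θ) = m g (sin θ + μ_s cos θ), so P = 78×9.8×(sin 37° + 0.45 cos 37°)/(cos 37° − 0.45 sin 37°) = 764×0.9612/0.5278 = 1390 N.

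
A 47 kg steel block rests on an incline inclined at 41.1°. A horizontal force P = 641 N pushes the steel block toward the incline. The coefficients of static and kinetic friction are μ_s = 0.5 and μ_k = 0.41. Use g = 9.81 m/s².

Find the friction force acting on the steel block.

Normal direction: N = m g cos θ + P sin θ = 768.8 N.
Along the incline, the net driving force (taking up-slope positive) is P cos θ − m g sin θ = 483 − 303.1 = 179.9 N, so equilibrium requires friction f = -179.9 N (down-slope).
Maximum static friction: μ_s N = 0.5 × 768.8 = 384.4 N.
Since 179.9 N is within the 384.4 N limit, the steel block stays put and friction is exactly 180 N.

f ≈ 180 N (down the incline)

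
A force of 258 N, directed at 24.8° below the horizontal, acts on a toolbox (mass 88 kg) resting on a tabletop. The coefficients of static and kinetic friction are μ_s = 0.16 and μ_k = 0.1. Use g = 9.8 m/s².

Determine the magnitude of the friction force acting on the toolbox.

f ≈ 97.1 N

Vertical equilibrium gives N = m g + P sin α = 970.6 N.
For equilibrium, f = P cos α = 258×cos 24.8° = 234.2 N.
μ_s N = 0.16 × 970.6 = 155.3 N.
The required friction exceeds μ_s N, so the toolbox moves and f = μ_k N = 97.1 N.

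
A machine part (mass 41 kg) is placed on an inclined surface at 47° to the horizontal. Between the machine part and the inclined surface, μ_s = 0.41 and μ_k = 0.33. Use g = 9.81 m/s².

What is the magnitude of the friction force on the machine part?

Normal force: N = m g cos θ = 41 × 9.81 × cos 47° = 274.3 N.
For equilibrium along the incline, friction must balance the weight component: f = m g sin θ = 294.2 N up the slope.
The static-friction ceiling is μ_s N = 0.41 × 274.3 = 112.5 N.
Since |294.2| > 112.5 N, static friction cannot hold it; the machine part slides down the incline and kinetic friction applies: f = μ_k N = 0.33 × 274.3 = 90.5 N.

f ≈ 90.5 N (up the incline)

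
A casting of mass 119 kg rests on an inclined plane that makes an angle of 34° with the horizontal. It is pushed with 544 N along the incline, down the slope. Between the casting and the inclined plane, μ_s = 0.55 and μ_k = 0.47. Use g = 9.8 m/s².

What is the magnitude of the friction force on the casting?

Normal force: N = m g cos θ = 119 × 9.8 × cos 34° = 966.8 N.
Parallel to the incline, ΣF = 0 gives f = m g sin θ + P = 652.1 + 544 = 1196 N (up-slope positive).
The static-friction ceiling is μ_s N = 0.55 × 966.8 = 531.8 N.
|1196| exceeds 531.8 N, so the casting slips down-slope; friction is kinetic, f = μ_k N = 0.47×966.8 = 454 N.

f ≈ 454 N (up the incline)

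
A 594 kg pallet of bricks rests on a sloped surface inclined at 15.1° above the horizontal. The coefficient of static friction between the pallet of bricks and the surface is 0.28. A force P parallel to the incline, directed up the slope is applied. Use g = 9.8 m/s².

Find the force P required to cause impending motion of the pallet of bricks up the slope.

P ≈ 3090 N

At impending motion up the slope, friction acts down-slope at its limit: f = μ_s N.
P is parallel to the surface, so N = m g cos θ = 5620 N.
Along the incline: P = m g sin θ + μ_s N = 1520 + 0.28×5620 = 3090 N.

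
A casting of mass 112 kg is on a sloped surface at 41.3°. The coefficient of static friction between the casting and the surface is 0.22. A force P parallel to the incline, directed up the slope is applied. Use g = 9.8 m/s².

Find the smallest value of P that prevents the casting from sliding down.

P_min ≈ 543 N

The casting tends to slide down (tan θ > μ_s), so at the point of impending slip friction acts up-slope at its limit: f = μ_s N.
P is parallel to the surface, so N = m g cos θ = 825 N.
Along the incline: P + μ_s N = m g sin θ, so P = 724 − 0.22×825 = 543 N.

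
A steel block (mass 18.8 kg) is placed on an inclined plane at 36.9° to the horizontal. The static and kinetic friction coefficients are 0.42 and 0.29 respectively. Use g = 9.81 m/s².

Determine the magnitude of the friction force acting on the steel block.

f ≈ 42.8 N (up the incline)

The normal reaction is N = m g cos θ = 147.5 N.
Along the slope the weight component is m g sin θ = 110.7 N; friction must supply exactly this, acting up-slope.
The static-friction ceiling is μ_s N = 0.42 × 147.5 = 61.94 N.
Since |110.7| > 61.94 N, static friction cannot hold it; the steel block slides down the incline and kinetic friction applies: f = μ_k N = 0.29 × 147.5 = 42.8 N.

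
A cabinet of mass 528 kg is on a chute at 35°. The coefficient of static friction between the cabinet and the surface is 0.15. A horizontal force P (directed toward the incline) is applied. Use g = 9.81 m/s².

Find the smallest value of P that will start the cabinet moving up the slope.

P ≈ 4920 N

At impending motion up the slope, friction acts down-slope at its limit: f = μ_s N.
Perpendicular to the incline: N = m g cos θ + P sin θ.
Along the incline: P cos θ = m g sin θ + μ_s N = m g sin θ + μ_s (m g cos θ + P sin θ).
Solving, P (cos θ − μ_s sin θ) = m g (sin θ + μ_s cos θ), so P = 528×9.81×(sin 35° + 0.15 cos 35°)/(cos 35° − 0.15 sin 35°) = 5180×0.6964/0.7331 = 4920 N.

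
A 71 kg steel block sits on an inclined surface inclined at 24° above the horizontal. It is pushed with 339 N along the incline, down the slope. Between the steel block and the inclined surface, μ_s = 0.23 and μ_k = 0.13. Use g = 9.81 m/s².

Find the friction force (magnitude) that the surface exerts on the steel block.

Perpendicular to the surface, N = m g cos θ = 71·9.81·cos 24° = 636.3 N.
For equilibrium along the incline the friction force must supply f = m g sin θ + P = 283.3 + 339 = 622.3 N (positive meaning up-slope).
Maximum static friction available: μ_s N = 0.23 × 636.3 = 146.3 N.
|622.3| exceeds 146.3 N, so the steel block slips down-slope; friction is kinetic, f = μ_k N = 0.13×636.3 = 82.7 N.

f ≈ 82.7 N (up the incline)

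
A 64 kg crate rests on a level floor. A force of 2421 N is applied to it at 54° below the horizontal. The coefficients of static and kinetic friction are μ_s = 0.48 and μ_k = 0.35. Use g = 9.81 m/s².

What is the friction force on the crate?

f ≈ 905 N

The vertical component of P adds to the normal force: N = m g + P sin α = 627.8 + 1959 = 2586 N.
Horizontally, friction must balance P cos α = 1423 N.
The static-friction limit is μ_s N = 1242 N.
1423 > 1242 N → the crate slides; f = μ_k N = 0.35×2586 = 905 N.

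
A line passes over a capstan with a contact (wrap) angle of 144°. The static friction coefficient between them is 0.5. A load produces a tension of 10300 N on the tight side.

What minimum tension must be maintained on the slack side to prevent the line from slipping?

T_min ≈ 2930 N

Capstan equation at impending slip: T_tight/T_slack = e^{μβ}.
β = 144° = 2.513 rad; e^{μβ} = e^{0.5×2.513} = 3.514.
T_slack = T_tight / e^{μβ} = 10300 / 3.514 = 2930 N.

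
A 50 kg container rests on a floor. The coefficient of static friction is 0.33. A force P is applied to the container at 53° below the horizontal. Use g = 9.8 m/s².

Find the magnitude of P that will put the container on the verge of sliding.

P ≈ 478 N

N = m g + P sin α (the push presses the container into the floor).
At impending slip, P cos α = μ_s N = μ_s (m g + P sin α).
Solving: P (cos α − μ_s sin α) = μ_s m g → P = 0.33×490/(cos 53° − 0.33 sin 53°) = 162/0.3383 = 478 N.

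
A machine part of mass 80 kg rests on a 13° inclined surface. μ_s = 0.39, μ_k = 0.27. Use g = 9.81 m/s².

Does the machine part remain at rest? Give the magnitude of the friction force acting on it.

N = m g cos θ = 765 N.
Down-slope weight component: m g sin θ = 177 N.
μ_s N = 298 N.
177 ≤ 298 N, so it stays put; friction = 177 N.

f ≈ 177 N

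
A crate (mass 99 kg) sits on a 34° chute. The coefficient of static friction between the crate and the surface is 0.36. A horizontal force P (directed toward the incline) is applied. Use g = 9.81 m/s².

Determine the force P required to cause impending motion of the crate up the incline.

P ≈ 1330 N

At impending motion up the slope, friction acts down-slope at its limit: f = μ_s N.
Perpendicular to the incline: N = m g cos θ + P sin θ.
Along the incline: P cos θ = m g sin θ + μ_s N = m g sin θ + μ_s (m g cos θ + P sin θ).
Solving, P (cos θ − μ_s sin θ) = m g (sin θ + μ_s cos θ), so P = 99×9.81×(sin 34° + 0.36 cos 34°)/(cos 34° − 0.36 sin 34°) = 971×0.8576/0.6277 = 1330 N.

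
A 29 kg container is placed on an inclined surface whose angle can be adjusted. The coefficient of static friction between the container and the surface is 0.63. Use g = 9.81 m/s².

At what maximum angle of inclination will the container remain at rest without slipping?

θ_max ≈ 32.2°

At the slip threshold, m g sin θ = μ_s · m g cos θ, so tan θ = μ_s.
θ_max = arctan(0.63) = 32.2°.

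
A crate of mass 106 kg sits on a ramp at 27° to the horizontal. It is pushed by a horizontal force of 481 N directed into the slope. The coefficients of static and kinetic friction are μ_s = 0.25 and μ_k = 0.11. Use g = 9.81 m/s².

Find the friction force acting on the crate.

Normal direction: N = m g cos θ + P sin θ = 1145 N.
Along the incline, the net driving force (taking up-slope positive) is P cos θ − m g sin θ = 428.6 − 472.1 = -43.51 N, so equilibrium requires friction f = 43.51 N (up-slope).
The limit of static friction is μ_s N = 286.2 N.
Since 43.51 N is within the 286.2 N limit, the crate stays put and friction is exactly 43.5 N.

f ≈ 43.5 N (up the incline)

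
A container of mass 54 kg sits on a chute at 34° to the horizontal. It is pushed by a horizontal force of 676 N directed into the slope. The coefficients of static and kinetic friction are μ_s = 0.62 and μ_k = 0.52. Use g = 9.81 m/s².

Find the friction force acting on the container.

Normal direction: N = m g cos θ + P sin θ = 817.2 N.
Parallel to the incline: P cos θ − m g sin θ = 560.4 − 296.2 = 264.2 N; the friction needed to balance this is 264.2 N acting down the slope.
Maximum static friction: μ_s N = 0.62 × 817.2 = 506.7 N.
Since 264.2 N is within the 506.7 N limit, the container stays put and friction is exactly 264 N.

f ≈ 264 N (down the incline)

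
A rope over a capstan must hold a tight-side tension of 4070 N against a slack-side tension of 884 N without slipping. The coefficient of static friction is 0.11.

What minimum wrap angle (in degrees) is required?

β_min ≈ 795°

T₂/T₁ = e^{μβ} → β = ln(T₂/T₁)/μ.
β = ln(4070/884)/0.11 = 1.527/0.11 = 13.88 rad.
In degrees: β = 13.88 × 180/π = 795°.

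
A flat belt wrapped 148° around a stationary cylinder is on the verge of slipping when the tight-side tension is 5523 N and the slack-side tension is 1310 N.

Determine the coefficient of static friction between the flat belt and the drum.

T₂/T₁ = e^{μβ} → μ = ln(T₂/T₁)/β.
β = 148° = 2.583 rad.
μ = ln(5523/1310)/2.583 = ln(4.216)/2.583 = 0.557.

μ ≈ 0.557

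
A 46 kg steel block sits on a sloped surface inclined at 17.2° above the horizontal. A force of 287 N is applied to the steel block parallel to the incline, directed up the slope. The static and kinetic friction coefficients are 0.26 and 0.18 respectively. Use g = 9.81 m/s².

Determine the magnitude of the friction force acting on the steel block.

f ≈ 77.6 N (down the incline)

The normal reaction is N = m g cos θ = 431.1 N.
For equilibrium along the incline the friction force must supply f = m g sin θ − P = 133.4 − 287 = -153.6 N (positive meaning up-slope).
The static-friction ceiling is μ_s N = 0.26 × 431.1 = 112.1 N.
|-153.6| exceeds 112.1 N, so the steel block slips up-slope; friction is kinetic, f = μ_k N = 0.18×431.1 = 77.6 N.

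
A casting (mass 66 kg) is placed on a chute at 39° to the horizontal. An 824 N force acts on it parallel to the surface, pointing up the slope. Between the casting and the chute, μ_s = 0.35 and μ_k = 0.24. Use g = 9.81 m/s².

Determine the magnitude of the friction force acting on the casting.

The normal reaction is N = m g cos θ = 503.2 N.
Parallel to the incline, ΣF = 0 gives f = m g sin θ − P = 407.5 − 824 = -416.5 N (up-slope positive).
The static-friction ceiling is μ_s N = 0.35 × 503.2 = 176.1 N.
|-416.5| exceeds 176.1 N, so the casting slips up-slope; friction is kinetic, f = μ_k N = 0.24×503.2 = 121 N.

f ≈ 121 N (down the incline)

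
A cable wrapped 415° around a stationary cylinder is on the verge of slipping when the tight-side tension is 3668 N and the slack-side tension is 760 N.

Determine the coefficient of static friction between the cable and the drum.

T₂/T₁ = e^{μβ} → μ = ln(T₂/T₁)/β.
β = 415° = 7.243 rad.
μ = ln(3668/760)/7.243 = ln(4.826)/7.243 = 0.217.

μ ≈ 0.217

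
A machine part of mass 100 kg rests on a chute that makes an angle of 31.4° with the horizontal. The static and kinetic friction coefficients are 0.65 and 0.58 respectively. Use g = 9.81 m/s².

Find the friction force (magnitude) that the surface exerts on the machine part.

Perpendicular to the surface, N = m g cos θ = 100·9.81·cos 31.4° = 837.3 N.
For equilibrium along the incline, friction must balance the weight component: f = m g sin θ = 511.1 N up the slope.
The static-friction ceiling is μ_s N = 0.65 × 837.3 = 544.3 N.
Since |511.1| ≤ 544.3 N, no slip — friction simply equals what equilibrium demands.

f ≈ 511 N (up the incline)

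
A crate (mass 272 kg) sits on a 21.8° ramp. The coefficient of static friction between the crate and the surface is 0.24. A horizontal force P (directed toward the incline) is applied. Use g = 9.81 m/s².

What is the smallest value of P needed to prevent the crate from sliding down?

P_min ≈ 389 N

The crate tends to slide down (tan θ > μ_s), so at the point of impending slip friction acts up-slope at its limit: f = μ_s N.
Perpendicular to the incline: N = m g cos θ + P sin θ.
Along the incline: P cos θ + μ_s N = m g sin θ, i.e. P cos θ + μ_s (m g cos θ + P sin θ) = m g sin θ.
Solving, P (cos θ + μ_s sin θ) = m g (sin θ − μ_s cos θ), so P = 2670×0.1485/1.018 = 389 N.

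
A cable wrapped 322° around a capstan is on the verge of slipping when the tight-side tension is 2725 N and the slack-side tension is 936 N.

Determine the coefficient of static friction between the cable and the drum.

T₂/T₁ = e^{μβ} → μ = ln(T₂/T₁)/β.
β = 322° = 5.62 rad.
μ = ln(2725/936)/5.62 = ln(2.911)/5.62 = 0.19.

μ ≈ 0.19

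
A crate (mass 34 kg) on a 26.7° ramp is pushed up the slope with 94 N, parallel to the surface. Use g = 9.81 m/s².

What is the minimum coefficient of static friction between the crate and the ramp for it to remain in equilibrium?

N = m g cos θ = 298 N.
Friction must make up the shortfall along the incline: f = m g sin θ − P = 149.9 − 94 = 55.87 N.
At the threshold f = μ_s N, so μ_s,min = 55.87/298 = 0.187.

μ_s,min ≈ 0.187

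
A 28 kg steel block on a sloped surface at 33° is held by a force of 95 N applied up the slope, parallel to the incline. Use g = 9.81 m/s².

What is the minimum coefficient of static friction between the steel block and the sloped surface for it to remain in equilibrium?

μ_s,min ≈ 0.237

N = m g cos θ = 230.4 N.
Friction must make up the shortfall along the incline: f = m g sin θ − P = 149.6 − 95 = 54.6 N.
At the threshold f = μ_s N, so μ_s,min = 54.6/230.4 = 0.237.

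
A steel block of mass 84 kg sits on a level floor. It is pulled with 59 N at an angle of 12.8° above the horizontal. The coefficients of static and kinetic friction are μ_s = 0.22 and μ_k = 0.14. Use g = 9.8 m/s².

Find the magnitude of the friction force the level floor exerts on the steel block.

N = m g − P sin α = 823.2 − 59×sin 12.8° = 810.1 N.
For equilibrium, f = P cos α = 59×cos 12.8° = 57.53 N.
μ_s N = 0.22 × 810.1 = 178.2 N.
57.53 ≤ 178.2 N → static; friction equals the required 57.5 N.

f ≈ 57.5 N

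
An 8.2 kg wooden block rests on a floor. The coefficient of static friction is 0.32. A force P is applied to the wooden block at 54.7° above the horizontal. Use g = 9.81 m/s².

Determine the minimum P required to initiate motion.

N = m g − P sin α (the pull lifts the wooden block).
At impending slip, P cos α = μ_s N = μ_s (m g − P sin α).
Solving: P (cos α + μ_s sin α) = μ_s m g → P = 0.32×80.4/(cos 54.7° + 0.32 sin 54.7°) = 25.7/0.839 = 30.7 N.

P ≈ 30.7 N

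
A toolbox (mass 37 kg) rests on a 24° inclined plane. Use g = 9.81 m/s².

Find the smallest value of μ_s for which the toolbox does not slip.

μ_s,min ≈ 0.445

At the slip threshold m g sin θ = μ_s m g cos θ, so μ_s,min = tan θ.
μ_s,min = tan 24° = 0.445.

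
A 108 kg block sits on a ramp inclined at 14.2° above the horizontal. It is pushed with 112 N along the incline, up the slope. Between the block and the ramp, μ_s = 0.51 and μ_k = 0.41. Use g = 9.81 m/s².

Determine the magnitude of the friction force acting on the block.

Normal force: N = m g cos θ = 108 × 9.81 × cos 14.2° = 1027 N.
For equilibrium along the incline the friction force must supply f = m g sin θ − P = 259.9 − 112 = 147.9 N (positive meaning up-slope).
The static-friction ceiling is μ_s N = 0.51 × 1027 = 523.8 N.
Since |147.9| ≤ 523.8 N, no slip — friction simply equals what equilibrium demands.

f ≈ 148 N (up the incline)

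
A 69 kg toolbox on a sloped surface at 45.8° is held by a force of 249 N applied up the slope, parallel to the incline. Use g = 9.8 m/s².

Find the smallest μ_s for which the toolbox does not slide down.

N = m g cos θ = 471.4 N.
Friction must make up the shortfall along the incline: f = m g sin θ − P = 484.8 − 249 = 235.8 N.
At the threshold f = μ_s N, so μ_s,min = 235.8/471.4 = 0.5.

μ_s,min ≈ 0.5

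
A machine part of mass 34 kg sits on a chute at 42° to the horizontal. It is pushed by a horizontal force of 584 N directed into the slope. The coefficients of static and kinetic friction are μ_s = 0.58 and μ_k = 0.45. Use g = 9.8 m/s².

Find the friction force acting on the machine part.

Normal direction: N = m g cos θ + P sin θ = 638.4 N.
Along the incline, the net driving force (taking up-slope positive) is P cos θ − m g sin θ = 434 − 223 = 211 N, so equilibrium requires friction f = -211 N (down-slope).
The limit of static friction is μ_s N = 370.3 N.
|f_req| = 211 ≤ 370.3 N → the machine part is in equilibrium; friction equals the required value.

f ≈ 211 N (down the incline)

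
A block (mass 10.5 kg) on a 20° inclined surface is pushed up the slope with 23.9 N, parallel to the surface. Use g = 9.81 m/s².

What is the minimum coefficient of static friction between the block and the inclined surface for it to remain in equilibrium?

N = m g cos θ = 96.79 N.
Friction must make up the shortfall along the incline: f = m g sin θ − P = 35.23 − 23.9 = 11.33 N.
At the threshold f = μ_s N, so μ_s,min = 11.33/96.79 = 0.117.

μ_s,min ≈ 0.117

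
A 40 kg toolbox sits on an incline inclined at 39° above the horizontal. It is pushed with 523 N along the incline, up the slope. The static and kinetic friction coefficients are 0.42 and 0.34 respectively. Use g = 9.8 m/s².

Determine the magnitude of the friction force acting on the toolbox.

The normal reaction is N = m g cos θ = 304.6 N.
The friction needed for equilibrium is m g sin θ − P = 246.7 − 523 = -276.3 N, measured positive up-slope.
Maximum static friction available: μ_s N = 0.42 × 304.6 = 127.9 N.
Since |-276.3| > 127.9 N, static friction cannot hold it; the toolbox slides up the incline and kinetic friction applies: f = μ_k N = 0.34 × 304.6 = 104 N.

f ≈ 104 N (down the incline)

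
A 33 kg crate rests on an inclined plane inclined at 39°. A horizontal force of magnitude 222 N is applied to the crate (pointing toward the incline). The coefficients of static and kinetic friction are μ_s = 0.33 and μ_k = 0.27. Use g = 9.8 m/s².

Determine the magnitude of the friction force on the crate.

f ≈ 31 N (up the incline)

Resolve perpendicular to the incline: N = m g cos θ + P sin θ = 33×9.8×cos 39° + 222×sin 39° = 391 N.
Along the incline, the net driving force (taking up-slope positive) is P cos θ − m g sin θ = 172.5 − 203.5 = -31 N, so equilibrium requires friction f = 31 N (up-slope).
The limit of static friction is μ_s N = 129 N.
Since 31 N is within the 129 N limit, the crate stays put and friction is exactly 31 N.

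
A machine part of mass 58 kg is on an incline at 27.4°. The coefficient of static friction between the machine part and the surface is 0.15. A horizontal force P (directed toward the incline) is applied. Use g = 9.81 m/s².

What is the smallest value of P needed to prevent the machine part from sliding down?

P_min ≈ 194 N

The machine part tends to slide down (tan θ > μ_s), so at the point of impending slip friction acts up-slope at its limit: f = μ_s N.
Perpendicular to the incline: N = m g cos θ + P sin θ.
Along the incline: P cos θ + μ_s N = m g sin θ, i.e. P cos θ + μ_s (m g cos θ + P sin θ) = m g sin θ.
Solving, P (cos θ + μ_s sin θ) = m g (sin θ − μ_s cos θ), so P = 569×0.327/0.9568 = 194 N.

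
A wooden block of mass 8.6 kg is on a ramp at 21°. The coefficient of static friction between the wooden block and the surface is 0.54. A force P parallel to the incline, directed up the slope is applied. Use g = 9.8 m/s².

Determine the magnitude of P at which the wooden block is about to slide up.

P ≈ 72.7 N

At impending motion up the slope, friction acts down-slope at its limit: f = μ_s N.
P is parallel to the surface, so N = m g cos θ = 78.7 N.
Along the incline: P = m g sin θ + μ_s N = 30.2 + 0.54×78.7 = 72.7 N.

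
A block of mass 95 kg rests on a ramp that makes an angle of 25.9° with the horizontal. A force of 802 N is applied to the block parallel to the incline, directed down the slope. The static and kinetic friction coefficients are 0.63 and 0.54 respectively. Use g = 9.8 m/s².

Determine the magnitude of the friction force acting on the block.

f ≈ 452 N (up the incline)

Perpendicular to the surface, N = m g cos θ = 95·9.8·cos 25.9° = 837.5 N.
The friction needed for equilibrium is m g sin θ + P = 406.7 + 802 = 1209 N, measured positive up-slope.
Maximum static friction available: μ_s N = 0.63 × 837.5 = 527.6 N.
|1209| exceeds 527.6 N, so the block slips down-slope; friction is kinetic, f = μ_k N = 0.54×837.5 = 452 N.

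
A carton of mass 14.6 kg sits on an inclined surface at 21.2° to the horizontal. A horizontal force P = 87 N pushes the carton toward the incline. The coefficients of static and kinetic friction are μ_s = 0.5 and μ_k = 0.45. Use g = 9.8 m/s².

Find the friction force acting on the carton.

Resolve perpendicular to the incline: N = m g cos θ + P sin θ = 14.6×9.8×cos 21.2° + 87×sin 21.2° = 164.9 N.
Along the incline, the net driving force (taking up-slope positive) is P cos θ − m g sin θ = 81.11 − 51.74 = 29.37 N, so equilibrium requires friction f = -29.37 N (down-slope).
Maximum static friction: μ_s N = 0.5 × 164.9 = 82.43 N.
Since 29.37 N is within the 82.43 N limit, the carton stays put and friction is exactly 29.4 N.

f ≈ 29.4 N (down the incline)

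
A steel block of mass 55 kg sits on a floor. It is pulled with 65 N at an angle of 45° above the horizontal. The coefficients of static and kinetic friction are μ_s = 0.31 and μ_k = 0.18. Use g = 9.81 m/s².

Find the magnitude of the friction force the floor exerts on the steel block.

N = m g − P sin α = 539.6 − 65×sin 45° = 493.6 N.
For equilibrium, f = P cos α = 65×cos 45° = 45.96 N.
The static-friction limit is μ_s N = 153 N.
Since 45.96 N does not exceed the limit, the steel block stays at rest and f = 46 N.

f ≈ 46 N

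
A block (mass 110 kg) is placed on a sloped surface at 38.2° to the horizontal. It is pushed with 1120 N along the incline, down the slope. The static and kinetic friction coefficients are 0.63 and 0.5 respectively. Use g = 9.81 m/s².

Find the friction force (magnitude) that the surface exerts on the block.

Perpendicular to the surface, N = m g cos θ = 110·9.81·cos 38.2° = 848 N.
The friction needed for equilibrium is m g sin θ + P = 667.3 + 1120 = 1787 N, measured positive up-slope.
Maximum static friction available: μ_s N = 0.63 × 848 = 534.3 N.
|1787| exceeds 534.3 N, so the block slips down-slope; friction is kinetic, f = μ_k N = 0.5×848 = 424 N.

f ≈ 424 N (up the incline)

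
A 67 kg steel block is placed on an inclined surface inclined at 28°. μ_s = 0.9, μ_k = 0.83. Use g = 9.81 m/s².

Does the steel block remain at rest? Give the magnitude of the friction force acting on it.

N = m g cos θ = 580 N.
Down-slope weight component: m g sin θ = 309 N.
μ_s N = 522 N.
309 ≤ 522 N, so it stays put; friction = 309 N.

f ≈ 309 N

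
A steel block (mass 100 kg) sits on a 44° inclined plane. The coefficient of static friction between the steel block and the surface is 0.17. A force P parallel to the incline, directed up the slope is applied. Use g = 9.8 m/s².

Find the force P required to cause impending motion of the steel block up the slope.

At impending motion up the slope, friction acts down-slope at its limit: f = μ_s N.
P is parallel to the surface, so N = m g cos θ = 705 N.
Along the incline: P = m g sin θ + μ_s N = 681 + 0.17×705 = 801 N.

P ≈ 801 N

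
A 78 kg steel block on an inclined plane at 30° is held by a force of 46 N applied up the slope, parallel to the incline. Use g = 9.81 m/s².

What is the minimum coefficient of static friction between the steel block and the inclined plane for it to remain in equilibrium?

μ_s,min ≈ 0.508

N = m g cos θ = 662.7 N.
Friction must make up the shortfall along the incline: f = m g sin θ − P = 382.6 − 46 = 336.6 N.
At the threshold f = μ_s N, so μ_s,min = 336.6/662.7 = 0.508.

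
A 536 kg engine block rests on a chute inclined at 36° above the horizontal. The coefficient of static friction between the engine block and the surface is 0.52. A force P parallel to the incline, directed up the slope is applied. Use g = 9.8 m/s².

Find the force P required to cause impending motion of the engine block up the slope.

At impending motion up the slope, friction acts down-slope at its limit: f = μ_s N.
P is parallel to the surface, so N = m g cos θ = 4250 N.
Along the incline: P = m g sin θ + μ_s N = 3090 + 0.52×4250 = 5300 N.

P ≈ 5300 N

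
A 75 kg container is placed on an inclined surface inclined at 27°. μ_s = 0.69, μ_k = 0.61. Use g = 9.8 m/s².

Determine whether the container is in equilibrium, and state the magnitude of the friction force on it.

f ≈ 334 N

N = m g cos θ = 655 N.
Down-slope weight component: m g sin θ = 334 N.
μ_s N = 452 N.
334 ≤ 452 N, so it stays put; friction = 334 N.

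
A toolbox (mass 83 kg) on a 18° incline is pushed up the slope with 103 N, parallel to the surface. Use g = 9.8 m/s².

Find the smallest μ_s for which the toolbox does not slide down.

μ_s,min ≈ 0.192

N = m g cos θ = 773.6 N.
Friction must make up the shortfall along the incline: f = m g sin θ − P = 251.4 − 103 = 148.4 N.
At the threshold f = μ_s N, so μ_s,min = 148.4/773.6 = 0.192.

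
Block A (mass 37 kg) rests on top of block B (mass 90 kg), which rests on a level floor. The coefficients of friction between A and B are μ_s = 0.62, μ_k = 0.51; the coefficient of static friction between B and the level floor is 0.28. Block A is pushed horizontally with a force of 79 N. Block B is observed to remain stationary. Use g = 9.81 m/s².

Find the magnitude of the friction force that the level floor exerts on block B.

f ≈ 79 N

Between the blocks, N₁ = m_A g = 363 N.
Maximum static friction on A from B: μ_s N₁ = 0.62×363 = 225 N.
Since P = 79 N ≤ 225 N, A does not slip on B; friction on A equals P = 79 N.
B experiences an equal 79 N forward from A (third law). B is in equilibrium, so the floor supplies f₂ = 79 N of static friction (limit μ_s(m_A+m_B)g = 348.8 N, not exceeded).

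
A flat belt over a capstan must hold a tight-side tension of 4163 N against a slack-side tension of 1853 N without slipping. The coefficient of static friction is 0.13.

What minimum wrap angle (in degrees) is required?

T₂/T₁ = e^{μβ} → β = ln(T₂/T₁)/μ.
β = ln(4163/1853)/0.13 = 0.8094/0.13 = 6.226 rad.
In degrees: β = 6.226 × 180/π = 357°.

β_min ≈ 357°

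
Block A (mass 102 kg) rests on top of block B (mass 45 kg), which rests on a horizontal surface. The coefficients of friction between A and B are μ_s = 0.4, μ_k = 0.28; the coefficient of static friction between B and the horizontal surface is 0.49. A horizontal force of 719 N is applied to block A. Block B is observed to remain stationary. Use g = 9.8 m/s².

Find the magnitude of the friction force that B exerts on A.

Normal force at the A–B interface: N₁ = m_A g = 999.6 N.
Maximum static friction on A from B: μ_s N₁ = 0.4×999.6 = 399.8 N.
Since P = 719 N > 399.8 N, A slides on B; the A–B friction is kinetic: f₁ = μ_k N₁ = 0.28×999.6 = 280 N.
B experiences an equal 280 N forward from A (third law). B is in equilibrium, so the floor supplies f₂ = 280 N of static friction (limit μ_s(m_A+m_B)g = 705.9 N, not exceeded).

f ≈ 280 N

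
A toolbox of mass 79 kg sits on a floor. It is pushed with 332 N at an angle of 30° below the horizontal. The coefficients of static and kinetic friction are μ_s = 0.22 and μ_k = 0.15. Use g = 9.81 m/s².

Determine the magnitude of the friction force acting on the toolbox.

N = m g + P sin α = 775 + 332×sin 30° = 941 N.
For equilibrium, f = P cos α = 332×cos 30° = 287.5 N.
The static-friction limit is μ_s N = 207 N.
The required friction exceeds μ_s N, so the toolbox moves and f = μ_k N = 141 N.

f ≈ 141 N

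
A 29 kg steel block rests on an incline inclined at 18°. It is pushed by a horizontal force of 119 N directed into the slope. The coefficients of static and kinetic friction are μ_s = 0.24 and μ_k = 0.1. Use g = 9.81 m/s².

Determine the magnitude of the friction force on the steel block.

f ≈ 25.3 N (down the incline)

The horizontal push has a component P sin θ into the surface, so N = m g cos θ + P sin θ = 270.6 + 36.77 = 307.3 N.
Along the incline, the net driving force (taking up-slope positive) is P cos θ − m g sin θ = 113.2 − 87.91 = 25.26 N, so equilibrium requires friction f = -25.26 N (down-slope).
The limit of static friction is μ_s N = 73.76 N.
|f_req| = 25.26 ≤ 73.76 N → the steel block is in equilibrium; friction equals the required value.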